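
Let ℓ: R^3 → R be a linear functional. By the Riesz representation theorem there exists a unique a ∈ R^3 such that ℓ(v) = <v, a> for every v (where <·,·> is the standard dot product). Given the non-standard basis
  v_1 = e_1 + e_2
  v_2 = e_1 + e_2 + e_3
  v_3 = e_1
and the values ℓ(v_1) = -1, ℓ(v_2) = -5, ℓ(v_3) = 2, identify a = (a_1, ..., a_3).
a = (2, -3, -4)

Write a = (a_1, ..., a_3) in the standard basis. For each basis vector v_i, ℓ(v_i) = <v_i, a> is a linear equation in the a_j's. Collect the n equations into a matrix system V a = ℓ, where row i of V is v_i (expressed in the standard basis). Since V is invertible (lower-triangular with 1s on the diagonal, up to permutation), solve by back-substitution:
  V =
[[1, 1, 0],
 [1, 1, 1],
 [1, 0, 0]]
  V a = (-1, -5, 2)
Solving gives a = (2, -3, -4).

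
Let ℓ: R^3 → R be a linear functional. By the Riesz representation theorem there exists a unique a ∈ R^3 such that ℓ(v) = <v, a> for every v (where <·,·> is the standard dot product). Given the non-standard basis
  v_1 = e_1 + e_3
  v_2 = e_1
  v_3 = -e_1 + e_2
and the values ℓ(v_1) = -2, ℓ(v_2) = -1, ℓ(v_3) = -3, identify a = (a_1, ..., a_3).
a = (-1, -4, -1)

Write a = (a_1, ..., a_3) in the standard basis. For each basis vector v_i, ℓ(v_i) = <v_i, a> is a linear equation in the a_j's. Collect the n equations into a matrix system V a = ℓ, where row i of V is v_i (expressed in the standard basis). Since V is invertible (lower-triangular with 1s on the diagonal, up to permutation), solve by back-substitution:
  V =
[[1, 0, 1],
 [1, 0, 0],
 [-1, 1, 0]]
  V a = (-2, -1, -3)
Solving gives a = (-1, -4, -1).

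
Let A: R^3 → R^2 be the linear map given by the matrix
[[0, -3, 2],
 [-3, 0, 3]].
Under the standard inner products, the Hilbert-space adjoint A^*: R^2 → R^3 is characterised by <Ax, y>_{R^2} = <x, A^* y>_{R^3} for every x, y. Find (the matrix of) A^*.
A^* = A^T =
[[0, -3],
 [-3, 0],
 [2, 3]]

For real matrices with standard dot products, the defining identity <Ax, y> = <x, A^* y> gives (Ax)^T y = x^T (A^*) y, i.e. x^T A^T y = x^T (A^*) y. Since this holds for all x, y, we must have A^* = A^T. Therefore
A^* =
[[0, -3],
 [-3, 0],
 [2, 3]].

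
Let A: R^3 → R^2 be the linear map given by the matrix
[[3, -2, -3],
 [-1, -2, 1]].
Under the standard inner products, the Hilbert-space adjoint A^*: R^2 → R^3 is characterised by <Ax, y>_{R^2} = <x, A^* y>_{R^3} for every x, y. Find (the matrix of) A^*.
A^* = A^T =
[[3, -1],
 [-2, -2],
 [-3, 1]]

For real matrices with standard dot products, the defining identity <Ax, y> = <x, A^* y> gives (Ax)^T y = x^T (A^*) y, i.e. x^T A^T y = x^T (A^*) y. Since this holds for all x, y, we must have A^* = A^T. Therefore
A^* =
[[3, -1],
 [-2, -2],
 [-3, 1]].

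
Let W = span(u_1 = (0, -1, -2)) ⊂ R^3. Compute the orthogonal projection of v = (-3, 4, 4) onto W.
proj_W(v) = (0, 12/5, 24/5)

Set up U = [u_1 | ... | u_1] ∈ R^(3×1). The projector onto W = col(U) is P = U (U^T U)^(-1) U^T.
Compute U^T U =
  [5],
and U^T v = (-12).
Solve U^T U · c = U^T v for the coefficients: c = (-12/5). The projection is proj_W(v) = U c.
Check: (v - proj_W(v)) · u_1 = 0  (should be 0).
Result: proj_W(v) = (0, 12/5, 24/5).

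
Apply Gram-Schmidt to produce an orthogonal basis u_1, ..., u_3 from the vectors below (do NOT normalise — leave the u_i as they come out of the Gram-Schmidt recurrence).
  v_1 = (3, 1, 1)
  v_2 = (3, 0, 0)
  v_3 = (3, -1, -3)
Orthogonal basis:
  u_1 = (3, 1, 1)
  u_2 = (6/11, -9/11, -9/11)
  u_3 = (0, 1, -1)

Apply the Gram-Schmidt recurrence
  u_1 = v_1
  u_i = v_i − Σ_{j<i} ((v_i · u_j) / (u_j · u_j)) · u_j.

Step by step this gives:
  u_1 = (3, 1, 1)
  u_2 = (6/11, -9/11, -9/11)
  u_3 = (0, 1, -1)

Orthogonality check:
  u_2 · u_1 = 0 (should be 0)
  u_3 · u_1 = 0 (should be 0)
  u_3 · u_2 = 0 (should be 0)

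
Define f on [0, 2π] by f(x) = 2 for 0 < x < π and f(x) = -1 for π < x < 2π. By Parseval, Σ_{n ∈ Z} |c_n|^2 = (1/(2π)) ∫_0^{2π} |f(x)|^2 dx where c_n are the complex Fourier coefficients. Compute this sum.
Σ |c_n|^2 = 5/2

Parseval equates the L^2 energy of f (normalised by 1/(2π)) with the ℓ^2 sum of its Fourier coefficients: (1/(2π)) ∫_0^{2π} |f|^2 = Σ |c_n|^2.
Compute the left side: (1/(2π)) [∫_0^π 2^2 dx + ∫_π^{2π} (-1)^2 dx] = (1/(2π)) · (4π + 1π) = (4 + 1)/2 = 5/2.
So Σ_{n ∈ Z} |c_n|^2 = 5/2.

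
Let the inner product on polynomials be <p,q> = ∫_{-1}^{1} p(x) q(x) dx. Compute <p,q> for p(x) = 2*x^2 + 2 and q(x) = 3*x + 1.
<p,q> = 16/3

Expand the product: p(x)·q(x) = 6*x^3 + 2*x^2 + 6*x + 2.
∫_{-1}^{1} of each monomial x^k gives [2/(k+1) if k even, 0 if k odd]. Integrating term-by-term (or equivalently evaluating the antiderivative F(x) = 3*x^4/2 + 2*x^3/3 + 3*x^2 + 2*x at the endpoints):
  F(1) − F(−1) = 43/6 − (11/6) = 16/3.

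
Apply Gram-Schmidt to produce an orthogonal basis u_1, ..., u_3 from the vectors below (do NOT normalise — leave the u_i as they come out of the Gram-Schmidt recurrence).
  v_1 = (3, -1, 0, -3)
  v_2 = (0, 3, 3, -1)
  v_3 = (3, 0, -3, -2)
Orthogonal basis:
  u_1 = (3, -1, 0, -3)
  u_2 = (0, 3, 3, -1)
  u_3 = (12/19, 36/19, -36/19, 0)

Apply the Gram-Schmidt recurrence
  u_1 = v_1
  u_i = v_i − Σ_{j<i} ((v_i · u_j) / (u_j · u_j)) · u_j.

Step by step this gives:
  u_1 = (3, -1, 0, -3)
  u_2 = (0, 3, 3, -1)
  u_3 = (12/19, 36/19, -36/19, 0)

Orthogonality check:
  u_2 · u_1 = 0 (should be 0)
  u_3 · u_1 = 0 (should be 0)
  u_3 · u_2 = 0 (should be 0)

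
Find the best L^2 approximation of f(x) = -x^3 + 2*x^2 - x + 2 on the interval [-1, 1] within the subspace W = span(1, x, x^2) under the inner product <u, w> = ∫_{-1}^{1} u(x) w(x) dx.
g(x) = 2*x^2 - 8*x/5 + 2

The best approximation g ∈ W is the orthogonal projection of f onto W. Writing g = a_0 + a_1 x + a_2 x^2, the coefficients solve the normal equations G · a = b where
  G_{ij} = <φ_i, φ_j> and b_i = <f, φ_i>, with φ_0 = 1, φ_1 = x, φ_2 = x^2.
G =
  [2, 0, 2/3]
  [0, 2/3, 0]
  [2/3, 0, 2/5],
b = (16/3, -16/15, 32/15).
Solving gives a_0 = 2, a_1 = -8/5, a_2 = 2, so
  g(x) = 2*x^2 - 8*x/5 + 2.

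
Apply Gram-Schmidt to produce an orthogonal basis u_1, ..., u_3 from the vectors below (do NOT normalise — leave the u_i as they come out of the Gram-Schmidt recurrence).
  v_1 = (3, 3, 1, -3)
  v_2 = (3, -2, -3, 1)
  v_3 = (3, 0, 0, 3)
Orthogonal basis:
  u_1 = (3, 3, 1, -3)
  u_2 = (93/28, -47/28, -81/28, 19/28)
  u_3 = (789/635, 564/635, 972/635, 1677/635)

Apply the Gram-Schmidt recurrence
  u_1 = v_1
  u_i = v_i − Σ_{j<i} ((v_i · u_j) / (u_j · u_j)) · u_j.

Step by step this gives:
  u_1 = (3, 3, 1, -3)
  u_2 = (93/28, -47/28, -81/28, 19/28)
  u_3 = (789/635, 564/635, 972/635, 1677/635)

Orthogonality check:
  u_2 · u_1 = 0 (should be 0)
  u_3 · u_1 = 0 (should be 0)
  u_3 · u_2 = 0 (should be 0)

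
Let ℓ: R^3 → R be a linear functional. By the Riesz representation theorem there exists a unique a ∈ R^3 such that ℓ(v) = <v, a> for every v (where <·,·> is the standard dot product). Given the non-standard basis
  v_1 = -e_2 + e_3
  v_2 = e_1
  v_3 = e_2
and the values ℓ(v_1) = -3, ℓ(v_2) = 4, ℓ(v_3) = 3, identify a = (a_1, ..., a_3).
a = (4, 3, 0)

Write a = (a_1, ..., a_3) in the standard basis. For each basis vector v_i, ℓ(v_i) = <v_i, a> is a linear equation in the a_j's. Collect the n equations into a matrix system V a = ℓ, where row i of V is v_i (expressed in the standard basis). Since V is invertible (lower-triangular with 1s on the diagonal, up to permutation), solve by back-substitution:
  V =
[[0, -1, 1],
 [1, 0, 0],
 [0, 1, 0]]
  V a = (-3, 4, 3)
Solving gives a = (4, 3, 0).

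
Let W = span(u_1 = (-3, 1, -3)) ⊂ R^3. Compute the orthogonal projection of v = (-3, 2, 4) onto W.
proj_W(v) = (3/19, -1/19, 3/19)

Set up U = [u_1 | ... | u_1] ∈ R^(3×1). The projector onto W = col(U) is P = U (U^T U)^(-1) U^T.
Compute U^T U =
  [19],
and U^T v = (-1).
Solve U^T U · c = U^T v for the coefficients: c = (-1/19). The projection is proj_W(v) = U c.
Check: (v - proj_W(v)) · u_1 = 0  (should be 0).
Result: proj_W(v) = (3/19, -1/19, 3/19).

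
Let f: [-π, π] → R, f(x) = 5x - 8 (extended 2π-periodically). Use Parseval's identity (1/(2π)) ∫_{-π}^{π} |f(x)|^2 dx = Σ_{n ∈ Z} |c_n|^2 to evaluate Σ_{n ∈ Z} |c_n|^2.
Σ |c_n|^2 = 25π^2/3 + 64

Expand and integrate term by term over [-π, π]:
  ∫ (5x)^2 dx = 25·(2π^3/3); ∫ 2·5·(-8)·x dx = 0 (odd integrand); ∫ (-8)^2 dx = 64·2π.
So (1/(2π)) ∫_{-π}^{π} (5x - 8)^2 dx = 25π^2/3 + 64 = 25π^2/3 + 64.
Parseval ⇒ Σ |c_n|^2 = 25π^2/3 + 64.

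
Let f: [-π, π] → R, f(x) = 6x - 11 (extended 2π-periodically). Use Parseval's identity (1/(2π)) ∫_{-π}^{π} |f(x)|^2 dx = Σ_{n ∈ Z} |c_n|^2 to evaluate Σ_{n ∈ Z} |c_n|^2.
Σ |c_n|^2 = 12π^2 + 121

Expand and integrate term by term over [-π, π]:
  ∫ (6x)^2 dx = 36·(2π^3/3); ∫ 2·6·(-11)·x dx = 0 (odd integrand); ∫ (-11)^2 dx = 121·2π.
So (1/(2π)) ∫_{-π}^{π} (6x - 11)^2 dx = 36π^2/3 + 121 = 12π^2 + 121.
Parseval ⇒ Σ |c_n|^2 = 12π^2 + 121.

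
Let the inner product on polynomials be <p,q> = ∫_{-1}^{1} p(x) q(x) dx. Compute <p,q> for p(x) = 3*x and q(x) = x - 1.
<p,q> = 2

Expand the product: p(x)·q(x) = 3*x^2 - 3*x.
∫_{-1}^{1} of each monomial x^k gives [2/(k+1) if k even, 0 if k odd]. Integrating term-by-term (or equivalently evaluating the antiderivative F(x) = x^3 - 3*x^2/2 at the endpoints):
  F(1) − F(−1) = -1/2 − (-5/2) = 2.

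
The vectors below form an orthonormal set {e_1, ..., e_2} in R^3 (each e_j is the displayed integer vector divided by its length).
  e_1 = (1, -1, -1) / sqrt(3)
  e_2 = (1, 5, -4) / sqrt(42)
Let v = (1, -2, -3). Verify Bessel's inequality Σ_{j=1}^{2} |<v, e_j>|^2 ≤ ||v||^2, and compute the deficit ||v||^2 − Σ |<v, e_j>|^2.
Σ |<v, e_j>|^2 = 171/14; ||v||^2 = 14; deficit = 25/14

Write each e_j = u_j / sqrt(<u_j, u_j>) where u_j is the displayed integer vector. Then <v, e_j> = <v, u_j> / sqrt(<u_j, u_j>), so |<v, e_j>|^2 = <v, u_j>^2 / <u_j, u_j>.
Coefficients: <v, e_1> = 6/sqrt(3), <v, e_2> = 3/sqrt(42).
Square and sum: Σ |<v, e_j>|^2 = 171/14.
Compute ||v||^2 = v·v = 14.
Deficit = 14 − 171/14 = 25/14 ≥ 0, confirming Bessel's inequality. (The deficit equals ||v − Σ <v,e_j> e_j||^2, the squared distance from v to span{e_j}.)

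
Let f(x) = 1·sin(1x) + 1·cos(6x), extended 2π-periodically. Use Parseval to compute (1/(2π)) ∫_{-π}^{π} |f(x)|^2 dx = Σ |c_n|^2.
Σ |c_n|^2 = 1

Expand |f|^2 and use orthogonality of {sin(nx), cos(mx)} on [-π, π]:
  ∫_{-π}^{π} sin(nx)^2 dx = π, ∫ cos(mx)^2 dx = π, and cross terms integrate to 0.
So ∫_{-π}^{π} f(x)^2 dx = 1^2 · π + 1^2 · π = (1 + 1)π.
Divide by 2π: (1 + 1)/2 = 1.
By Parseval, this equals Σ |c_n|^2.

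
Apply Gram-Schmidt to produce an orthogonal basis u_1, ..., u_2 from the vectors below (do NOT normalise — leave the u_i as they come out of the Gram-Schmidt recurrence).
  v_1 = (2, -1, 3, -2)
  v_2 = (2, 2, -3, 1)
Orthogonal basis:
  u_1 = (2, -1, 3, -2)
  u_2 = (3, 3/2, -3/2, 0)

Apply the Gram-Schmidt recurrence
  u_1 = v_1
  u_i = v_i − Σ_{j<i} ((v_i · u_j) / (u_j · u_j)) · u_j.

Step by step this gives:
  u_1 = (2, -1, 3, -2)
  u_2 = (3, 3/2, -3/2, 0)

Orthogonality check:
  u_2 · u_1 = 0 (should be 0)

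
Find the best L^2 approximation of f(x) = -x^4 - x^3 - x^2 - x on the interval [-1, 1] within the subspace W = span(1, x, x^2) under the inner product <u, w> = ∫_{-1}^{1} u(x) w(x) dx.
g(x) = -13*x^2/7 - 8*x/5 + 3/35

The best approximation g ∈ W is the orthogonal projection of f onto W. Writing g = a_0 + a_1 x + a_2 x^2, the coefficients solve the normal equations G · a = b where
  G_{ij} = <φ_i, φ_j> and b_i = <f, φ_i>, with φ_0 = 1, φ_1 = x, φ_2 = x^2.
G =
  [2, 0, 2/3]
  [0, 2/3, 0]
  [2/3, 0, 2/5],
b = (-16/15, -16/15, -24/35).
Solving gives a_0 = 3/35, a_1 = -8/5, a_2 = -13/7, so
  g(x) = -13*x^2/7 - 8*x/5 + 3/35.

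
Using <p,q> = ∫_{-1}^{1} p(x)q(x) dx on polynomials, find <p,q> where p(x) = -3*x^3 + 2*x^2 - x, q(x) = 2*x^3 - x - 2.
<p,q> = -116/35

Expand the product: p(x)·q(x) = -6*x^6 + 4*x^5 + x^4 + 4*x^3 - 3*x^2 + 2*x.
∫_{-1}^{1} of each monomial x^k gives [2/(k+1) if k even, 0 if k odd]. Integrating term-by-term (or equivalently evaluating the antiderivative F(x) = -6*x^7/7 + 2*x^6/3 + x^5/5 + x^4 - x^3 + x^2 at the endpoints):
  F(1) − F(−1) = 106/105 − (454/105) = -116/35.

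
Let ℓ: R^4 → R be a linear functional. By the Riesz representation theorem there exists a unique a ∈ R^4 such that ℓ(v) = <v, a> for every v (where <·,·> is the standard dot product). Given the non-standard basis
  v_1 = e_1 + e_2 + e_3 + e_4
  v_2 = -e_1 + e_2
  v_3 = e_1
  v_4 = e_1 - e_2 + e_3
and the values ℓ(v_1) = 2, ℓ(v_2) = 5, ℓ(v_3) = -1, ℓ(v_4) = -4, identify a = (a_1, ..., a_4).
a = (-1, 4, 1, -2)

Write a = (a_1, ..., a_4) in the standard basis. For each basis vector v_i, ℓ(v_i) = <v_i, a> is a linear equation in the a_j's. Collect the n equations into a matrix system V a = ℓ, where row i of V is v_i (expressed in the standard basis). Since V is invertible (lower-triangular with 1s on the diagonal, up to permutation), solve by back-substitution:
  V =
[[1, 1, 1, 1],
 [-1, 1, 0, 0],
 [1, 0, 0, 0],
 [1, -1, 1, 0]]
  V a = (2, 5, -1, -4)
Solving gives a = (-1, 4, 1, -2).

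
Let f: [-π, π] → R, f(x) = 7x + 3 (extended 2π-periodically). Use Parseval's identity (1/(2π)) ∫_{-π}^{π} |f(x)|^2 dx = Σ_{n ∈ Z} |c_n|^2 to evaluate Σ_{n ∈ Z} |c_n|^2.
Σ |c_n|^2 = 49π^2/3 + 9

Expand and integrate term by term over [-π, π]:
  ∫ (7x)^2 dx = 49·(2π^3/3); ∫ 2·7·(3)·x dx = 0 (odd integrand); ∫ 3^2 dx = 9·2π.
So (1/(2π)) ∫_{-π}^{π} (7x + 3)^2 dx = 49π^2/3 + 9 = 49π^2/3 + 9.
Parseval ⇒ Σ |c_n|^2 = 49π^2/3 + 9.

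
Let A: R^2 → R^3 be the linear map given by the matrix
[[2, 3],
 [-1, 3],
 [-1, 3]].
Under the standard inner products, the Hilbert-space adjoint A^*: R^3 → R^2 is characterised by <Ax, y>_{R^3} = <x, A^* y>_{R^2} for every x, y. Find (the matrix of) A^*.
A^* = A^T =
[[2, -1, -1],
 [3, 3, 3]]

For real matrices with standard dot products, the defining identity <Ax, y> = <x, A^* y> gives (Ax)^T y = x^T (A^*) y, i.e. x^T A^T y = x^T (A^*) y. Since this holds for all x, y, we must have A^* = A^T. Therefore
A^* =
[[2, -1, -1],
 [3, 3, 3]].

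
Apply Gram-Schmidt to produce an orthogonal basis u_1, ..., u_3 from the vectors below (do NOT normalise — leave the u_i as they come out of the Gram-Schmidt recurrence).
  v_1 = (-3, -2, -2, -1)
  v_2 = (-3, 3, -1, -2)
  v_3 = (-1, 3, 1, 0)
Orthogonal basis:
  u_1 = (-3, -2, -2, -1)
  u_2 = (-11/6, 34/9, -2/9, -29/18)
  u_3 = (-242/365, 12/365, 214/365, 274/365)

Apply the Gram-Schmidt recurrence
  u_1 = v_1
  u_i = v_i − Σ_{j<i} ((v_i · u_j) / (u_j · u_j)) · u_j.

Step by step this gives:
  u_1 = (-3, -2, -2, -1)
  u_2 = (-11/6, 34/9, -2/9, -29/18)
  u_3 = (-242/365, 12/365, 214/365, 274/365)

Orthogonality check:
  u_2 · u_1 = 0 (should be 0)
  u_3 · u_1 = 0 (should be 0)
  u_3 · u_2 = 0 (should be 0)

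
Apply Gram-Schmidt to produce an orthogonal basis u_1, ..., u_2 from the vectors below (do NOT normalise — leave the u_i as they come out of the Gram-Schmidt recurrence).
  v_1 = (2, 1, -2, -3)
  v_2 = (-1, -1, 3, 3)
Orthogonal basis:
  u_1 = (2, 1, -2, -3)
  u_2 = (1, 0, 1, 0)

Apply the Gram-Schmidt recurrence
  u_1 = v_1
  u_i = v_i − Σ_{j<i} ((v_i · u_j) / (u_j · u_j)) · u_j.

Step by step this gives:
  u_1 = (2, 1, -2, -3)
  u_2 = (1, 0, 1, 0)

Orthogonality check:
  u_2 · u_1 = 0 (should be 0)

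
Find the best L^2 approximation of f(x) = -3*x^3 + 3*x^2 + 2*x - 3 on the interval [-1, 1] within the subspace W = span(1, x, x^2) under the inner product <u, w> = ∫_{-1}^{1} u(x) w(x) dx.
g(x) = 3*x^2 + x/5 - 3

The best approximation g ∈ W is the orthogonal projection of f onto W. Writing g = a_0 + a_1 x + a_2 x^2, the coefficients solve the normal equations G · a = b where
  G_{ij} = <φ_i, φ_j> and b_i = <f, φ_i>, with φ_0 = 1, φ_1 = x, φ_2 = x^2.
G =
  [2, 0, 2/3]
  [0, 2/3, 0]
  [2/3, 0, 2/5],
b = (-4, 2/15, -4/5).
Solving gives a_0 = -3, a_1 = 1/5, a_2 = 3, so
  g(x) = 3*x^2 + x/5 - 3.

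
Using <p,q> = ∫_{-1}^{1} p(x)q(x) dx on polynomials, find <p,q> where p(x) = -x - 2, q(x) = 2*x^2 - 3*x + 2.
<p,q> = -26/3

Expand the product: p(x)·q(x) = -2*x^3 - x^2 + 4*x - 4.
∫_{-1}^{1} of each monomial x^k gives [2/(k+1) if k even, 0 if k odd]. Integrating term-by-term (or equivalently evaluating the antiderivative F(x) = -x^4/2 - x^3/3 + 2*x^2 - 4*x at the endpoints):
  F(1) − F(−1) = -17/6 − (35/6) = -26/3.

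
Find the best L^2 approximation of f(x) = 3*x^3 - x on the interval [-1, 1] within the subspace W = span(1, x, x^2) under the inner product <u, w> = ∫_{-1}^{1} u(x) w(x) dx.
g(x) = 4*x/5

The best approximation g ∈ W is the orthogonal projection of f onto W. Writing g = a_0 + a_1 x + a_2 x^2, the coefficients solve the normal equations G · a = b where
  G_{ij} = <φ_i, φ_j> and b_i = <f, φ_i>, with φ_0 = 1, φ_1 = x, φ_2 = x^2.
G =
  [2, 0, 2/3]
  [0, 2/3, 0]
  [2/3, 0, 2/5],
b = (0, 8/15, 0).
Solving gives a_0 = 0, a_1 = 4/5, a_2 = 0, so
  g(x) = 4*x/5.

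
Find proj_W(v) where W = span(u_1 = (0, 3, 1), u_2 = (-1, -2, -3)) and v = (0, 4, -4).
proj_W(v) = (-112/59, 220/59, -188/59)

Set up U = [u_1 | ... | u_2] ∈ R^(3×2). The projector onto W = col(U) is P = U (U^T U)^(-1) U^T.
Compute U^T U =
  [10, -9]
  [-9, 14],
and U^T v = (8, 4).
Solve U^T U · c = U^T v for the coefficients: c = (148/59, 112/59). The projection is proj_W(v) = U c.
Check: (v - proj_W(v)) · u_1 = 0  (should be 0).
Check: (v - proj_W(v)) · u_2 = 0  (should be 0).
Result: proj_W(v) = (-112/59, 220/59, -188/59).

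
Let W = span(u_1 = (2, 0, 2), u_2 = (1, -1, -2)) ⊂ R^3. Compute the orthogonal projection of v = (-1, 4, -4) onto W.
proj_W(v) = (-26/11, -1/11, -29/11)

Set up U = [u_1 | ... | u_2] ∈ R^(3×2). The projector onto W = col(U) is P = U (U^T U)^(-1) U^T.
Compute U^T U =
  [8, -2]
  [-2, 6],
and U^T v = (-10, 3).
Solve U^T U · c = U^T v for the coefficients: c = (-27/22, 1/11). The projection is proj_W(v) = U c.
Check: (v - proj_W(v)) · u_1 = 0  (should be 0).
Check: (v - proj_W(v)) · u_2 = 0  (should be 0).
Result: proj_W(v) = (-26/11, -1/11, -29/11).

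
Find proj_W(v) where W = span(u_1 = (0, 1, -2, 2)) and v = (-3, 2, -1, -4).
proj_W(v) = (0, -4/9, 8/9, -8/9)

Set up U = [u_1 | ... | u_1] ∈ R^(4×1). The projector onto W = col(U) is P = U (U^T U)^(-1) U^T.
Compute U^T U =
  [9],
and U^T v = (-4).
Solve U^T U · c = U^T v for the coefficients: c = (-4/9). The projection is proj_W(v) = U c.
Check: (v - proj_W(v)) · u_1 = 0  (should be 0).
Result: proj_W(v) = (0, -4/9, 8/9, -8/9).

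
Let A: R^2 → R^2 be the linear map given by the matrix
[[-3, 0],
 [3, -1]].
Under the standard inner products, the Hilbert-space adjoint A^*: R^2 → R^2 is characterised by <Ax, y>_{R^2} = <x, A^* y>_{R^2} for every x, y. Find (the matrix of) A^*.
A^* = A^T =
[[-3, 3],
 [0, -1]]

For real matrices with standard dot products, the defining identity <Ax, y> = <x, A^* y> gives (Ax)^T y = x^T (A^*) y, i.e. x^T A^T y = x^T (A^*) y. Since this holds for all x, y, we must have A^* = A^T. Therefore
A^* =
[[-3, 3],
 [0, -1]].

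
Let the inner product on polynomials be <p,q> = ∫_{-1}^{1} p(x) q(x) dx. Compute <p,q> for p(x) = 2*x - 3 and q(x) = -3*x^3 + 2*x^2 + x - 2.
<p,q> = 104/15

Expand the product: p(x)·q(x) = -6*x^4 + 13*x^3 - 4*x^2 - 7*x + 6.
∫_{-1}^{1} of each monomial x^k gives [2/(k+1) if k even, 0 if k odd]. Integrating term-by-term (or equivalently evaluating the antiderivative F(x) = -6*x^5/5 + 13*x^4/4 - 4*x^3/3 - 7*x^2/2 + 6*x at the endpoints):
  F(1) − F(−1) = 193/60 − (-223/60) = 104/15.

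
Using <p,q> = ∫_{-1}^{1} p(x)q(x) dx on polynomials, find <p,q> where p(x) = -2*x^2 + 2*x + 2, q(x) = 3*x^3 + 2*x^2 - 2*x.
<p,q> = 4/5

Expand the product: p(x)·q(x) = -6*x^5 + 2*x^4 + 14*x^3 - 4*x.
∫_{-1}^{1} of each monomial x^k gives [2/(k+1) if k even, 0 if k odd]. Integrating term-by-term (or equivalently evaluating the antiderivative F(x) = -x^6 + 2*x^5/5 + 7*x^4/2 - 2*x^2 at the endpoints):
  F(1) − F(−1) = 9/10 − (1/10) = 4/5.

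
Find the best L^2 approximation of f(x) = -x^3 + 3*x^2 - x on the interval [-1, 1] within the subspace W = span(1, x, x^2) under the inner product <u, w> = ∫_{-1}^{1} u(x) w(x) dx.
g(x) = 3*x^2 - 8*x/5

The best approximation g ∈ W is the orthogonal projection of f onto W. Writing g = a_0 + a_1 x + a_2 x^2, the coefficients solve the normal equations G · a = b where
  G_{ij} = <φ_i, φ_j> and b_i = <f, φ_i>, with φ_0 = 1, φ_1 = x, φ_2 = x^2.
G =
  [2, 0, 2/3]
  [0, 2/3, 0]
  [2/3, 0, 2/5],
b = (2, -16/15, 6/5).
Solving gives a_0 = 0, a_1 = -8/5, a_2 = 3, so
  g(x) = 3*x^2 - 8*x/5.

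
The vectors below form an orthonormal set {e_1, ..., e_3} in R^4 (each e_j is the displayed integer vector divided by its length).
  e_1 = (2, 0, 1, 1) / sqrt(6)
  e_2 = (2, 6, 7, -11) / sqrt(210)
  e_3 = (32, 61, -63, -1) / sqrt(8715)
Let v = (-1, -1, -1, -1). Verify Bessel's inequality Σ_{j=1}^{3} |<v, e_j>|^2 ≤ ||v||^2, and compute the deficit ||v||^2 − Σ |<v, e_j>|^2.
Σ |<v, e_j>|^2 = 707/249; ||v||^2 = 4; deficit = 289/249

Write each e_j = u_j / sqrt(<u_j, u_j>) where u_j is the displayed integer vector. Then <v, e_j> = <v, u_j> / sqrt(<u_j, u_j>), so |<v, e_j>|^2 = <v, u_j>^2 / <u_j, u_j>.
Coefficients: <v, e_1> = -4/sqrt(6), <v, e_2> = -4/sqrt(210), <v, e_3> = -29/sqrt(8715).
Square and sum: Σ |<v, e_j>|^2 = 707/249.
Compute ||v||^2 = v·v = 4.
Deficit = 4 − 707/249 = 289/249 ≥ 0, confirming Bessel's inequality. (The deficit equals ||v − Σ <v,e_j> e_j||^2, the squared distance from v to span{e_j}.)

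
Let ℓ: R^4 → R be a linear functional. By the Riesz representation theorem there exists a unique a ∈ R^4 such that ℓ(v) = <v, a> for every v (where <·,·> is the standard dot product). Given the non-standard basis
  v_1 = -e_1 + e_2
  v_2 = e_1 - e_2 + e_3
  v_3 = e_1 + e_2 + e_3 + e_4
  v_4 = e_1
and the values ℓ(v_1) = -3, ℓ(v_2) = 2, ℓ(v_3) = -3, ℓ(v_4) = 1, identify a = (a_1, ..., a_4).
a = (1, -2, -1, -1)

Write a = (a_1, ..., a_4) in the standard basis. For each basis vector v_i, ℓ(v_i) = <v_i, a> is a linear equation in the a_j's. Collect the n equations into a matrix system V a = ℓ, where row i of V is v_i (expressed in the standard basis). Since V is invertible (lower-triangular with 1s on the diagonal, up to permutation), solve by back-substitution:
  V =
[[-1, 1, 0, 0],
 [1, -1, 1, 0],
 [1, 1, 1, 1],
 [1, 0, 0, 0]]
  V a = (-3, 2, -3, 1)
Solving gives a = (1, -2, -1, -1).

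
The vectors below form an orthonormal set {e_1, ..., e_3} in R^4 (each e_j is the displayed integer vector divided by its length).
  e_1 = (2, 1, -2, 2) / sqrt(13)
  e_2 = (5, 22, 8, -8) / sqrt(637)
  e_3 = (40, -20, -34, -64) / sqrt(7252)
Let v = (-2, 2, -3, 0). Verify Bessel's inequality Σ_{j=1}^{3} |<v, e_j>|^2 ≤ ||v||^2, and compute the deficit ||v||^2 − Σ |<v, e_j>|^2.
Σ |<v, e_j>|^2 = 53/37; ||v||^2 = 17; deficit = 576/37

Write each e_j = u_j / sqrt(<u_j, u_j>) where u_j is the displayed integer vector. Then <v, e_j> = <v, u_j> / sqrt(<u_j, u_j>), so |<v, e_j>|^2 = <v, u_j>^2 / <u_j, u_j>.
Coefficients: <v, e_1> = 4/sqrt(13), <v, e_2> = 10/sqrt(637), <v, e_3> = -18/sqrt(7252).
Square and sum: Σ |<v, e_j>|^2 = 53/37.
Compute ||v||^2 = v·v = 17.
Deficit = 17 − 53/37 = 576/37 ≥ 0, confirming Bessel's inequality. (The deficit equals ||v − Σ <v,e_j> e_j||^2, the squared distance from v to span{e_j}.)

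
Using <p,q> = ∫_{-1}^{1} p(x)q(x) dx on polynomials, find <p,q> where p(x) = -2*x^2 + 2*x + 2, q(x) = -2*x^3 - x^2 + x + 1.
<p,q> = 28/15

Expand the product: p(x)·q(x) = 4*x^5 - 2*x^4 - 8*x^3 - 2*x^2 + 4*x + 2.
∫_{-1}^{1} of each monomial x^k gives [2/(k+1) if k even, 0 if k odd]. Integrating term-by-term (or equivalently evaluating the antiderivative F(x) = 2*x^6/3 - 2*x^5/5 - 2*x^4 - 2*x^3/3 + 2*x^2 + 2*x at the endpoints):
  F(1) − F(−1) = 8/5 − (-4/15) = 28/15.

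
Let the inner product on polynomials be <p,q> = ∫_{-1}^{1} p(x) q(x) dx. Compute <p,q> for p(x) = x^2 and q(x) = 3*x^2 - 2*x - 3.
<p,q> = -4/5

Expand the product: p(x)·q(x) = 3*x^4 - 2*x^3 - 3*x^2.
∫_{-1}^{1} of each monomial x^k gives [2/(k+1) if k even, 0 if k odd]. Integrating term-by-term (or equivalently evaluating the antiderivative F(x) = 3*x^5/5 - x^4/2 - x^3 at the endpoints):
  F(1) − F(−1) = -9/10 − (-1/10) = -4/5.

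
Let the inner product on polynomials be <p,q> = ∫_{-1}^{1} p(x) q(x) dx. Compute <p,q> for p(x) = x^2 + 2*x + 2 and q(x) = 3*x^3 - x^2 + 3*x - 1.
<p,q> = 0

Expand the product: p(x)·q(x) = 3*x^5 + 5*x^4 + 7*x^3 + 3*x^2 + 4*x - 2.
∫_{-1}^{1} of each monomial x^k gives [2/(k+1) if k even, 0 if k odd]. Integrating term-by-term (or equivalently evaluating the antiderivative F(x) = x^6/2 + x^5 + 7*x^4/4 + x^3 + 2*x^2 - 2*x at the endpoints):
  F(1) − F(−1) = 17/4 − (17/4) = 0.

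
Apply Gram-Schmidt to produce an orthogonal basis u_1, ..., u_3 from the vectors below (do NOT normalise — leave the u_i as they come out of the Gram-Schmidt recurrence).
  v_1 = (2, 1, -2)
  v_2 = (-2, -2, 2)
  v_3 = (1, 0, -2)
Orthogonal basis:
  u_1 = (2, 1, -2)
  u_2 = (2/9, -8/9, -2/9)
  u_3 = (-1/2, 0, -1/2)

Apply the Gram-Schmidt recurrence
  u_1 = v_1
  u_i = v_i − Σ_{j<i} ((v_i · u_j) / (u_j · u_j)) · u_j.

Step by step this gives:
  u_1 = (2, 1, -2)
  u_2 = (2/9, -8/9, -2/9)
  u_3 = (-1/2, 0, -1/2)

Orthogonality check:
  u_2 · u_1 = 0 (should be 0)
  u_3 · u_1 = 0 (should be 0)
  u_3 · u_2 = 0 (should be 0)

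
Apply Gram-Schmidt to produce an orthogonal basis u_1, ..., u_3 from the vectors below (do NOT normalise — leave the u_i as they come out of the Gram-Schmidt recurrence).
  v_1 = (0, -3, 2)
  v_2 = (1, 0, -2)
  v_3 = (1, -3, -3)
Orthogonal basis:
  u_1 = (0, -3, 2)
  u_2 = (1, -12/13, -18/13)
  u_3 = (-54/49, -18/49, -27/49)

Apply the Gram-Schmidt recurrence
  u_1 = v_1
  u_i = v_i − Σ_{j<i} ((v_i · u_j) / (u_j · u_j)) · u_j.

Step by step this gives:
  u_1 = (0, -3, 2)
  u_2 = (1, -12/13, -18/13)
  u_3 = (-54/49, -18/49, -27/49)

Orthogonality check:
  u_2 · u_1 = 0 (should be 0)
  u_3 · u_1 = 0 (should be 0)
  u_3 · u_2 = 0 (should be 0)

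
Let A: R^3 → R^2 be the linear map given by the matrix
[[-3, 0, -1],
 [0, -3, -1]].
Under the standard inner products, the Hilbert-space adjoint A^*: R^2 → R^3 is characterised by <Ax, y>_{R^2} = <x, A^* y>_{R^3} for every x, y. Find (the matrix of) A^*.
A^* = A^T =
[[-3, 0],
 [0, -3],
 [-1, -1]]

For real matrices with standard dot products, the defining identity <Ax, y> = <x, A^* y> gives (Ax)^T y = x^T (A^*) y, i.e. x^T A^T y = x^T (A^*) y. Since this holds for all x, y, we must have A^* = A^T. Therefore
A^* =
[[-3, 0],
 [0, -3],
 [-1, -1]].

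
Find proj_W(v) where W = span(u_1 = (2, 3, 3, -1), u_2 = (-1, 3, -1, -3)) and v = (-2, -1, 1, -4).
proj_W(v) = (-370/411, 160/137, -440/411, -620/411)

Set up U = [u_1 | ... | u_2] ∈ R^(4×2). The projector onto W = col(U) is P = U (U^T U)^(-1) U^T.
Compute U^T U =
  [23, 7]
  [7, 20],
and U^T v = (0, 10).
Solve U^T U · c = U^T v for the coefficients: c = (-70/411, 230/411). The projection is proj_W(v) = U c.
Check: (v - proj_W(v)) · u_1 = 0  (should be 0).
Check: (v - proj_W(v)) · u_2 = 0  (should be 0).
Result: proj_W(v) = (-370/411, 160/137, -440/411, -620/411).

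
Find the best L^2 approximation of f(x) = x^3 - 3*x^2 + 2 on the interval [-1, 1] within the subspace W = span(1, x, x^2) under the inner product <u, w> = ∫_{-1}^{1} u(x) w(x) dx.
g(x) = -3*x^2 + 3*x/5 + 2

The best approximation g ∈ W is the orthogonal projection of f onto W. Writing g = a_0 + a_1 x + a_2 x^2, the coefficients solve the normal equations G · a = b where
  G_{ij} = <φ_i, φ_j> and b_i = <f, φ_i>, with φ_0 = 1, φ_1 = x, φ_2 = x^2.
G =
  [2, 0, 2/3]
  [0, 2/3, 0]
  [2/3, 0, 2/5],
b = (2, 2/5, 2/15).
Solving gives a_0 = 2, a_1 = 3/5, a_2 = -3, so
  g(x) = -3*x^2 + 3*x/5 + 2.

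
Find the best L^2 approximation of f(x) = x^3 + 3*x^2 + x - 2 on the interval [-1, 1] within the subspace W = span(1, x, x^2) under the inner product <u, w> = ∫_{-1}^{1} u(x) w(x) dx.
g(x) = 3*x^2 + 8*x/5 - 2

The best approximation g ∈ W is the orthogonal projection of f onto W. Writing g = a_0 + a_1 x + a_2 x^2, the coefficients solve the normal equations G · a = b where
  G_{ij} = <φ_i, φ_j> and b_i = <f, φ_i>, with φ_0 = 1, φ_1 = x, φ_2 = x^2.
G =
  [2, 0, 2/3]
  [0, 2/3, 0]
  [2/3, 0, 2/5],
b = (-2, 16/15, -2/15).
Solving gives a_0 = -2, a_1 = 8/5, a_2 = 3, so
  g(x) = 3*x^2 + 8*x/5 - 2.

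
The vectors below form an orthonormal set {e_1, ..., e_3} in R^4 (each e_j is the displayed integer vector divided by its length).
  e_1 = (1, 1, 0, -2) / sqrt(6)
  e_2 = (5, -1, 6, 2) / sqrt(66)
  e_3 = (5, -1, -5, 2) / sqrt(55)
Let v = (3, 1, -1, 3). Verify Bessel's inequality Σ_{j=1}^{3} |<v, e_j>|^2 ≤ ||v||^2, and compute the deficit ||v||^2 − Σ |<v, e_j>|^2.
Σ |<v, e_j>|^2 = 15; ||v||^2 = 20; deficit = 5

Write each e_j = u_j / sqrt(<u_j, u_j>) where u_j is the displayed integer vector. Then <v, e_j> = <v, u_j> / sqrt(<u_j, u_j>), so |<v, e_j>|^2 = <v, u_j>^2 / <u_j, u_j>.
Coefficients: <v, e_1> = -2/sqrt(6), <v, e_2> = 14/sqrt(66), <v, e_3> = 25/sqrt(55).
Square and sum: Σ |<v, e_j>|^2 = 15.
Compute ||v||^2 = v·v = 20.
Deficit = 20 − 15 = 5 ≥ 0, confirming Bessel's inequality. (The deficit equals ||v − Σ <v,e_j> e_j||^2, the squared distance from v to span{e_j}.)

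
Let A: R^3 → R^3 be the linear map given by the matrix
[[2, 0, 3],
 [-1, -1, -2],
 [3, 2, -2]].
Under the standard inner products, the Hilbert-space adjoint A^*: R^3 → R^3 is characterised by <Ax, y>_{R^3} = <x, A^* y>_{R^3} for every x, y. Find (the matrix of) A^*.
A^* = A^T =
[[2, -1, 3],
 [0, -1, 2],
 [3, -2, -2]]

For real matrices with standard dot products, the defining identity <Ax, y> = <x, A^* y> gives (Ax)^T y = x^T (A^*) y, i.e. x^T A^T y = x^T (A^*) y. Since this holds for all x, y, we must have A^* = A^T. Therefore
A^* =
[[2, -1, 3],
 [0, -1, 2],
 [3, -2, -2]].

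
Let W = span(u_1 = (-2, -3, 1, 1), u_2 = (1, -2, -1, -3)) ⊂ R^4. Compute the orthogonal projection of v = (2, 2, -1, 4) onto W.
proj_W(v) = (1/15, 47/15, 2/5, 32/15)

Set up U = [u_1 | ... | u_2] ∈ R^(4×2). The projector onto W = col(U) is P = U (U^T U)^(-1) U^T.
Compute U^T U =
  [15, 0]
  [0, 15],
and U^T v = (-7, -13).
Solve U^T U · c = U^T v for the coefficients: c = (-7/15, -13/15). The projection is proj_W(v) = U c.
Check: (v - proj_W(v)) · u_1 = 0  (should be 0).
Check: (v - proj_W(v)) · u_2 = 0  (should be 0).
Result: proj_W(v) = (1/15, 47/15, 2/5, 32/15).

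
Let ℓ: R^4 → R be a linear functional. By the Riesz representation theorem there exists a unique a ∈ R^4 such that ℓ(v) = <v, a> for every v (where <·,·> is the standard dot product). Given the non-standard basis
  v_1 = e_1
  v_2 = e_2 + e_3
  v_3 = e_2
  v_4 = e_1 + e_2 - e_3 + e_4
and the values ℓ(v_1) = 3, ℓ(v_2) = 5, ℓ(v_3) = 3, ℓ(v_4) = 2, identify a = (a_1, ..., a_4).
a = (3, 3, 2, -2)

Write a = (a_1, ..., a_4) in the standard basis. For each basis vector v_i, ℓ(v_i) = <v_i, a> is a linear equation in the a_j's. Collect the n equations into a matrix system V a = ℓ, where row i of V is v_i (expressed in the standard basis). Since V is invertible (lower-triangular with 1s on the diagonal, up to permutation), solve by back-substitution:
  V =
[[1, 0, 0, 0],
 [0, 1, 1, 0],
 [0, 1, 0, 0],
 [1, 1, -1, 1]]
  V a = (3, 5, 3, 2)
Solving gives a = (3, 3, 2, -2).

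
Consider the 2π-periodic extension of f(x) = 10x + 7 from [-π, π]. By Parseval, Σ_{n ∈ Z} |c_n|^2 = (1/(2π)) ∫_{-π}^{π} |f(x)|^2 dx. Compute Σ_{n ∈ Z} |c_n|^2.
Σ |c_n|^2 = 100π^2/3 + 49

Expand and integrate term by term over [-π, π]:
  ∫ (10x)^2 dx = 100·(2π^3/3); ∫ 2·10·(7)·x dx = 0 (odd integrand); ∫ 7^2 dx = 49·2π.
So (1/(2π)) ∫_{-π}^{π} (10x + 7)^2 dx = 100π^2/3 + 49 = 100π^2/3 + 49.
Parseval ⇒ Σ |c_n|^2 = 100π^2/3 + 49.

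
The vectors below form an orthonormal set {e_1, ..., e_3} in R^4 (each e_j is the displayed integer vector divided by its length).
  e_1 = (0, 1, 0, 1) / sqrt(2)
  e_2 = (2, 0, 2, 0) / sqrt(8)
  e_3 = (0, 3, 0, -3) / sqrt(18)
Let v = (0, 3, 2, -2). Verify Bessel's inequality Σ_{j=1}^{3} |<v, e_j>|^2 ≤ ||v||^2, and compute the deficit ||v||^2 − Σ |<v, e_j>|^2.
Σ |<v, e_j>|^2 = 15; ||v||^2 = 17; deficit = 2

Write each e_j = u_j / sqrt(<u_j, u_j>) where u_j is the displayed integer vector. Then <v, e_j> = <v, u_j> / sqrt(<u_j, u_j>), so |<v, e_j>|^2 = <v, u_j>^2 / <u_j, u_j>.
Coefficients: <v, e_1> = 1/sqrt(2), <v, e_2> = 4/sqrt(8), <v, e_3> = 15/sqrt(18).
Square and sum: Σ |<v, e_j>|^2 = 15.
Compute ||v||^2 = v·v = 17.
Deficit = 17 − 15 = 2 ≥ 0, confirming Bessel's inequality. (The deficit equals ||v − Σ <v,e_j> e_j||^2, the squared distance from v to span{e_j}.)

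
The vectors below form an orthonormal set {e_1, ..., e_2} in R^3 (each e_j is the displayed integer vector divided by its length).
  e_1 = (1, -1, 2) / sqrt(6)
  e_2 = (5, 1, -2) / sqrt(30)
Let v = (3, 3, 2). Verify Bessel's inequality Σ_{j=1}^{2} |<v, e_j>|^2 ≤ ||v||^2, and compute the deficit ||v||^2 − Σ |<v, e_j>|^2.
Σ |<v, e_j>|^2 = 46/5; ||v||^2 = 22; deficit = 64/5

Write each e_j = u_j / sqrt(<u_j, u_j>) where u_j is the displayed integer vector. Then <v, e_j> = <v, u_j> / sqrt(<u_j, u_j>), so |<v, e_j>|^2 = <v, u_j>^2 / <u_j, u_j>.
Coefficients: <v, e_1> = 4/sqrt(6), <v, e_2> = 14/sqrt(30).
Square and sum: Σ |<v, e_j>|^2 = 46/5.
Compute ||v||^2 = v·v = 22.
Deficit = 22 − 46/5 = 64/5 ≥ 0, confirming Bessel's inequality. (The deficit equals ||v − Σ <v,e_j> e_j||^2, the squared distance from v to span{e_j}.)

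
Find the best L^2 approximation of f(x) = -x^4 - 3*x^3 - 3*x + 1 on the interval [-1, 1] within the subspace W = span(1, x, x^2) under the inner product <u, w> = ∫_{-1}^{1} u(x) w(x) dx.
g(x) = -6*x^2/7 - 24*x/5 + 38/35

The best approximation g ∈ W is the orthogonal projection of f onto W. Writing g = a_0 + a_1 x + a_2 x^2, the coefficients solve the normal equations G · a = b where
  G_{ij} = <φ_i, φ_j> and b_i = <f, φ_i>, with φ_0 = 1, φ_1 = x, φ_2 = x^2.
G =
  [2, 0, 2/3]
  [0, 2/3, 0]
  [2/3, 0, 2/5],
b = (8/5, -16/5, 8/21).
Solving gives a_0 = 38/35, a_1 = -24/5, a_2 = -6/7, so
  g(x) = -6*x^2/7 - 24*x/5 + 38/35.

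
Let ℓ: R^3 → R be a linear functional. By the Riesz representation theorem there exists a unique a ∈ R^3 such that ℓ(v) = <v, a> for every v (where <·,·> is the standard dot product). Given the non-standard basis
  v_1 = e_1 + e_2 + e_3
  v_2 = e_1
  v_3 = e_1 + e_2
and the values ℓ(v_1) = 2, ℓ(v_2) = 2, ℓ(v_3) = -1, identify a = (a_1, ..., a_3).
a = (2, -3, 3)

Write a = (a_1, ..., a_3) in the standard basis. For each basis vector v_i, ℓ(v_i) = <v_i, a> is a linear equation in the a_j's. Collect the n equations into a matrix system V a = ℓ, where row i of V is v_i (expressed in the standard basis). Since V is invertible (lower-triangular with 1s on the diagonal, up to permutation), solve by back-substitution:
  V =
[[1, 1, 1],
 [1, 0, 0],
 [1, 1, 0]]
  V a = (2, 2, -1)
Solving gives a = (2, -3, 3).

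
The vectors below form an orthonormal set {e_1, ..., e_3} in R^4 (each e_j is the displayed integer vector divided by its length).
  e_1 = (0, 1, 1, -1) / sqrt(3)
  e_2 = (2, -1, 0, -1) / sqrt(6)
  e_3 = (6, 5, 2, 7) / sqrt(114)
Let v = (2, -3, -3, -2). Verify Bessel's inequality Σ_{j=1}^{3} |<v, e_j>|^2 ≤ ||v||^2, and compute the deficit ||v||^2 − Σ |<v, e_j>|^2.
Σ |<v, e_j>|^2 = 446/19; ||v||^2 = 26; deficit = 48/19

Write each e_j = u_j / sqrt(<u_j, u_j>) where u_j is the displayed integer vector. Then <v, e_j> = <v, u_j> / sqrt(<u_j, u_j>), so |<v, e_j>|^2 = <v, u_j>^2 / <u_j, u_j>.
Coefficients: <v, e_1> = -4/sqrt(3), <v, e_2> = 9/sqrt(6), <v, e_3> = -23/sqrt(114).
Square and sum: Σ |<v, e_j>|^2 = 446/19.
Compute ||v||^2 = v·v = 26.
Deficit = 26 − 446/19 = 48/19 ≥ 0, confirming Bessel's inequality. (The deficit equals ||v − Σ <v,e_j> e_j||^2, the squared distance from v to span{e_j}.)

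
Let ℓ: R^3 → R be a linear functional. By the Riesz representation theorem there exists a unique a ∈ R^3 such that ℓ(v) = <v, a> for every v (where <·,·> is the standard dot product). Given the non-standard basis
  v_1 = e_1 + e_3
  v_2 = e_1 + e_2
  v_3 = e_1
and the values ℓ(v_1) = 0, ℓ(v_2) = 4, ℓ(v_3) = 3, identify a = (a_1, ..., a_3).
a = (3, 1, -3)

Write a = (a_1, ..., a_3) in the standard basis. For each basis vector v_i, ℓ(v_i) = <v_i, a> is a linear equation in the a_j's. Collect the n equations into a matrix system V a = ℓ, where row i of V is v_i (expressed in the standard basis). Since V is invertible (lower-triangular with 1s on the diagonal, up to permutation), solve by back-substitution:
  V =
[[1, 0, 1],
 [1, 1, 0],
 [1, 0, 0]]
  V a = (0, 4, 3)
Solving gives a = (3, 1, -3).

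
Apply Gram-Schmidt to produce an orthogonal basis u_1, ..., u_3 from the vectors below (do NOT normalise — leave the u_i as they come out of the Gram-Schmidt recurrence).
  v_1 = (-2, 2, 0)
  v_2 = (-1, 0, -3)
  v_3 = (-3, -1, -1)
Orthogonal basis:
  u_1 = (-2, 2, 0)
  u_2 = (-1/2, -1/2, -3)
  u_3 = (-33/19, -33/19, 11/19)

Apply the Gram-Schmidt recurrence
  u_1 = v_1
  u_i = v_i − Σ_{j<i} ((v_i · u_j) / (u_j · u_j)) · u_j.

Step by step this gives:
  u_1 = (-2, 2, 0)
  u_2 = (-1/2, -1/2, -3)
  u_3 = (-33/19, -33/19, 11/19)

Orthogonality check:
  u_2 · u_1 = 0 (should be 0)
  u_3 · u_1 = 0 (should be 0)
  u_3 · u_2 = 0 (should be 0)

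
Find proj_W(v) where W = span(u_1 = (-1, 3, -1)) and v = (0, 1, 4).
proj_W(v) = (1/11, -3/11, 1/11)

Set up U = [u_1 | ... | u_1] ∈ R^(3×1). The projector onto W = col(U) is P = U (U^T U)^(-1) U^T.
Compute U^T U =
  [11],
and U^T v = (-1).
Solve U^T U · c = U^T v for the coefficients: c = (-1/11). The projection is proj_W(v) = U c.
Check: (v - proj_W(v)) · u_1 = 0  (should be 0).
Result: proj_W(v) = (1/11, -3/11, 1/11).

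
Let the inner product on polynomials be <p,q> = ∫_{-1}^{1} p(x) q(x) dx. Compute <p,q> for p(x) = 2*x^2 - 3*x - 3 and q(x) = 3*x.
<p,q> = -6

Expand the product: p(x)·q(x) = 6*x^3 - 9*x^2 - 9*x.
∫_{-1}^{1} of each monomial x^k gives [2/(k+1) if k even, 0 if k odd]. Integrating term-by-term (or equivalently evaluating the antiderivative F(x) = 3*x^4/2 - 3*x^3 - 9*x^2/2 at the endpoints):
  F(1) − F(−1) = -6 − (0) = -6.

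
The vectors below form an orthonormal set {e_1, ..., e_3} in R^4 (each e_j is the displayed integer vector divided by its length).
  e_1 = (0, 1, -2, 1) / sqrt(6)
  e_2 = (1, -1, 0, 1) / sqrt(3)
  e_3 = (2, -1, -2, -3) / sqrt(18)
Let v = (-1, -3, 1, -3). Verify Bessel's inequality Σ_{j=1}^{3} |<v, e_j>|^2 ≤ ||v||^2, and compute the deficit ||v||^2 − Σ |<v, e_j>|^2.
Σ |<v, e_j>|^2 = 131/9; ||v||^2 = 20; deficit = 49/9

Write each e_j = u_j / sqrt(<u_j, u_j>) where u_j is the displayed integer vector. Then <v, e_j> = <v, u_j> / sqrt(<u_j, u_j>), so |<v, e_j>|^2 = <v, u_j>^2 / <u_j, u_j>.
Coefficients: <v, e_1> = -8/sqrt(6), <v, e_2> = -1/sqrt(3), <v, e_3> = 8/sqrt(18).
Square and sum: Σ |<v, e_j>|^2 = 131/9.
Compute ||v||^2 = v·v = 20.
Deficit = 20 − 131/9 = 49/9 ≥ 0, confirming Bessel's inequality. (The deficit equals ||v − Σ <v,e_j> e_j||^2, the squared distance from v to span{e_j}.)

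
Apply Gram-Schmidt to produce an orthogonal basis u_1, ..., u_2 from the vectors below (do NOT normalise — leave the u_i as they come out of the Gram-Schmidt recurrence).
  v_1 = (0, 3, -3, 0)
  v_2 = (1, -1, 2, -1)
Orthogonal basis:
  u_1 = (0, 3, -3, 0)
  u_2 = (1, 1/2, 1/2, -1)

Apply the Gram-Schmidt recurrence
  u_1 = v_1
  u_i = v_i − Σ_{j<i} ((v_i · u_j) / (u_j · u_j)) · u_j.

Step by step this gives:
  u_1 = (0, 3, -3, 0)
  u_2 = (1, 1/2, 1/2, -1)

Orthogonality check:
  u_2 · u_1 = 0 (should be 0)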